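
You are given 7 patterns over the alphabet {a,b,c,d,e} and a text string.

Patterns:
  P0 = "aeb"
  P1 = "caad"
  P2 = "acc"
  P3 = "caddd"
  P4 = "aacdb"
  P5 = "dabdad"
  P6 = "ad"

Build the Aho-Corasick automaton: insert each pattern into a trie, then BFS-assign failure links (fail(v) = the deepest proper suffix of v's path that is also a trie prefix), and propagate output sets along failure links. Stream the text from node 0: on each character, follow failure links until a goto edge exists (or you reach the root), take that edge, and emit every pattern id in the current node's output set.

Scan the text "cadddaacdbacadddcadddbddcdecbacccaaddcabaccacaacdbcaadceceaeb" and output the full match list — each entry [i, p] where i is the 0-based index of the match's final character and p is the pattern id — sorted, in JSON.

Build automaton:
Trie nodes:
  n0 'ε': a→1 c→4 d→17
  n1 'a': a→13 c→8 d→23 e→2
  n2 'ae': b→3
  n3 'aeb': ·  [P0 ends]
  n4 'c': a→5
  n5 'ca': a→6 d→10
  n6 'caa': d→7
  n7 'caad': ·  [P1 ends]
  n8 'ac': c→9
  n9 'acc': ·  [P2 ends]
  n10 'cad': d→11
  n11 'cadd': d→12
  n12 'caddd': ·  [P3 ends]
  n13 'aa': c→14
  n14 'aac': d→15
  n15 'aacd': b→16
  n16 'aacdb': ·  [P4 ends]
  n17 'd': a→18
  n18 'da': b→19
  n19 'dab': d→20
  n20 'dabd': a→21
  n21 'dabda': d→22
  n22 'dabdad': ·  [P5 ends]
  n23 'ad': ·  [P6 ends]

Failure links (BFS by depth):
  n1('a'): parent n0 fail=0; on 'a' 0 → fail=0;  out ∅∪∅=∅
  n4('c'): parent n0 fail=0; on 'c' 0 → fail=0;  out ∅∪∅=∅
  n17('d'): parent n0 fail=0; on 'd' 0 → fail=0;  out ∅∪∅=∅
  n2('ae'): parent n1 fail=0; on 'e' 0 → fail=0;  out ∅∪∅=∅
  n5('ca'): parent n4 fail=0; on 'a' 0 → fail=1;  out ∅∪∅=∅
  n8('ac'): parent n1 fail=0; on 'c' 0 → fail=4;  out ∅∪∅=∅
  n13('aa'): parent n1 fail=0; on 'a' 0 → fail=1;  out ∅∪∅=∅
  n18('da'): parent n17 fail=0; on 'a' 0 → fail=1;  out ∅∪∅=∅
  n23('ad'): parent n1 fail=0; on 'd' 0 → fail=17;  out {6}∪∅={6}
  n3('aeb'): parent n2 fail=0; on 'b' 0 → fail=0;  out {0}∪∅={0}
  n6('caa'): parent n5 fail=1; on 'a' 1 → fail=13;  out ∅∪∅=∅
  n9('acc'): parent n8 fail=4; on 'c' 4→0 → fail=4;  out {2}∪∅={2}
  n10('cad'): parent n5 fail=1; on 'd' 1 → fail=23;  out ∅∪{6}={6}
  n14('aac'): parent n13 fail=1; on 'c' 1 → fail=8;  out ∅∪∅=∅
  n19('dab'): parent n18 fail=1; on 'b' 1→0 → fail=0;  out ∅∪∅=∅
  n7('caad'): parent n6 fail=13; on 'd' 13→1 → fail=23;  out {1}∪{6}={1,6}
  n11('cadd'): parent n10 fail=23; on 'd' 23→17→0 → fail=17;  out ∅∪∅=∅
  n15('aacd'): parent n14 fail=8; on 'd' 8→4→0 → fail=17;  out ∅∪∅=∅
  n20('dabd'): parent n19 fail=0; on 'd' 0 → fail=17;  out ∅∪∅=∅
  n12('caddd'): parent n11 fail=17; on 'd' 17→0 → fail=17;  out {3}∪∅={3}
  n16('aacdb'): parent n15 fail=17; on 'b' 17→0 → fail=0;  out {4}∪∅={4}
  n21('dabda'): parent n20 fail=17; on 'a' 17 → fail=18;  out ∅∪∅=∅
  n22('dabdad'): parent n21 fail=18; on 'd' 18→1 → fail=23;  out {5}∪{6}={5,6}

Text stream:
pos 0 'c': at 4
pos 1 'a': at 5
pos 2 'd': at 10  ** P6@[1:2]
pos 3 'd': at 11
pos 4 'd': at 12  ** P3@[0:4]
pos 5 'a': at 18 (fail-walked)
pos 6 'a': at 13 (fail-walked)
pos 7 'c': at 14
pos 8 'd': at 15
pos 9 'b': at 16  ** P4@[5:9]
pos 10 'a': at 1 (fail-walked)
pos 11 'c': at 8
pos 12 'a': at 5 (fail-walked)
pos 13 'd': at 10  ** P6@[12:13]
pos 14 'd': at 11
pos 15 'd': at 12  ** P3@[11:15]
pos 16 'c': at 4 (fail-walked)
pos 17 'a': at 5
pos 18 'd': at 10  ** P6@[17:18]
pos 19 'd': at 11
pos 20 'd': at 12  ** P3@[16:20]
pos 21 'b': at 0 (fail-walked)
pos 22 'd': at 17
pos 23 'd': at 17 (fail-walked)
pos 24 'c': at 4 (fail-walked)
pos 25 'd': at 17 (fail-walked)
pos 26 'e': at 0 (fail-walked)
pos 27 'c': at 4
pos 28 'b': at 0 (fail-walked)
pos 29 'a': at 1
pos 30 'c': at 8
pos 31 'c': at 9  ** P2@[29:31]
pos 32 'c': at 4 (fail-walked)
pos 33 'a': at 5
pos 34 'a': at 6
pos 35 'd': at 7  ** P1@[32:35],P6@[34:35]
pos 36 'd': at 17 (fail-walked)
pos 37 'c': at 4 (fail-walked)
pos 38 'a': at 5
pos 39 'b': at 0 (fail-walked)
pos 40 'a': at 1
pos 41 'c': at 8
pos 42 'c': at 9  ** P2@[40:42]
pos 43 'a': at 5 (fail-walked)
pos 44 'c': at 8 (fail-walked)
pos 45 'a': at 5 (fail-walked)
pos 46 'a': at 6
pos 47 'c': at 14 (fail-walked)
pos 48 'd': at 15
pos 49 'b': at 16  ** P4@[45:49]
pos 50 'c': at 4 (fail-walked)
pos 51 'a': at 5
pos 52 'a': at 6
pos 53 'd': at 7  ** P1@[50:53],P6@[52:53]
pos 54 'c': at 4 (fail-walked)
pos 55 'e': at 0 (fail-walked)
pos 56 'c': at 4
pos 57 'e': at 0 (fail-walked)
pos 58 'a': at 1
pos 59 'e': at 2
pos 60 'b': at 3  ** P0@[58:60]

Matches: [[2,6],[4,3],[9,4],[13,6],[15,3],[18,6],[20,3],[31,2],[35,1],[35,6],[42,2],[49,4],[53,1],[53,6],[60,0]]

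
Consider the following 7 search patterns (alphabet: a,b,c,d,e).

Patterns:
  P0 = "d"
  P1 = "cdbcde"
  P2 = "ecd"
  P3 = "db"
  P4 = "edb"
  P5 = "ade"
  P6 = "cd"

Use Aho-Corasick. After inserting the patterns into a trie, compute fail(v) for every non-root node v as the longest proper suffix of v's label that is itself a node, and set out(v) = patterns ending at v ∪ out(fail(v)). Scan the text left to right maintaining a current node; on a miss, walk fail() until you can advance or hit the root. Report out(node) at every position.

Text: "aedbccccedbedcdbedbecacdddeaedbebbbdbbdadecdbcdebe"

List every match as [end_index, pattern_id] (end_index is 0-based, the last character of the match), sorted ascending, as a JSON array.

Build:
Trie nodes:
  n0 'ε': a→14 c→2 d→1 e→8
  n1 'd': b→11  ←P0
  n2 'c': d→3
  n3 'cd': b→4  ←P6
  n4 'cdb': c→5
  n5 'cdbc': d→6
  n6 'cdbcd': e→7
  n7 'cdbcde': ·  ←P1
  n8 'e': c→9 d→12
  n9 'ec': d→10
  n10 'ecd': ·  ←P2
  n11 'db': ·  ←P3
  n12 'ed': b→13
  n13 'edb': ·  ←P4
  n14 'a': d→15
  n15 'ad': e→16
  n16 'ade': ·  ←P5

Failure links (BFS by depth):
  n1('d'): parent n0 fail=0; on 'd' 0 → fail=0;  out {0}∪∅={0}
  n2('c'): parent n0 fail=0; on 'c' 0 → fail=0;  out ∅∪∅=∅
  n8('e'): parent n0 fail=0; on 'e' 0 → fail=0;  out ∅∪∅=∅
  n14('a'): parent n0 fail=0; on 'a' 0 → fail=0;  out ∅∪∅=∅
  n3('cd'): parent n2 fail=0; on 'd' 0 → fail=1;  out {6}∪{0}={0,6}
  n9('ec'): parent n8 fail=0; on 'c' 0 → fail=2;  out ∅∪∅=∅
  n11('db'): parent n1 fail=0; on 'b' 0 → fail=0;  out {3}∪∅={3}
  n12('ed'): parent n8 fail=0; on 'd' 0 → fail=1;  out ∅∪{0}={0}
  n15('ad'): parent n14 fail=0; on 'd' 0 → fail=1;  out ∅∪{0}={0}
  n4('cdb'): parent n3 fail=1; on 'b' 1 → fail=11;  out ∅∪{3}={3}
  n10('ecd'): parent n9 fail=2; on 'd' 2 → fail=3;  out {2}∪{0,6}={0,2,6}
  n13('edb'): parent n12 fail=1; on 'b' 1 → fail=11;  out {4}∪{3}={3,4}
  n16('ade'): parent n15 fail=1; on 'e' 1→0 → fail=8;  out {5}∪∅={5}
  n5('cdbc'): parent n4 fail=11; on 'c' 11→0 → fail=2;  out ∅∪∅=∅
  n6('cdbcd'): parent n5 fail=2; on 'd' 2 → fail=3;  out ∅∪{0,6}={0,6}
  n7('cdbcde'): parent n6 fail=3; on 'e' 3→1→0 → fail=8;  out {1}∪∅={1}

Text stream:
[0] read 'a'  n0⇒n14
[1] read 'e'  n14⇒n8 ·f
[2] read 'd'  n8⇒n12  ** P0@[2:2]
[3] read 'b'  n12⇒n13  ** P3@[2:3],P4@[1:3]
[4] read 'c'  n13⇒n2 ·f
[5] read 'c'  n2⇒n2 ·f
[6] read 'c'  n2⇒n2 ·f
[7] read 'c'  n2⇒n2 ·f
[8] read 'e'  n2⇒n8 ·f
[9] read 'd'  n8⇒n12  ** P0@[9:9]
[10] read 'b'  n12⇒n13  ** P3@[9:10],P4@[8:10]
[11] read 'e'  n13⇒n8 ·f
[12] read 'd'  n8⇒n12  ** P0@[12:12]
[13] read 'c'  n12⇒n2 ·f
[14] read 'd'  n2⇒n3  ** P0@[14:14],P6@[13:14]
[15] read 'b'  n3⇒n4  ** P3@[14:15]
[16] read 'e'  n4⇒n8 ·f
[17] read 'd'  n8⇒n12  ** P0@[17:17]
[18] read 'b'  n12⇒n13  ** P3@[17:18],P4@[16:18]
[19] read 'e'  n13⇒n8 ·f
[20] read 'c'  n8⇒n9
[21] read 'a'  n9⇒n14 ·f
[22] read 'c'  n14⇒n2 ·f
[23] read 'd'  n2⇒n3  ** P0@[23:23],P6@[22:23]
[24] read 'd'  n3⇒n1 ·f  ** P0@[24:24]
[25] read 'd'  n1⇒n1 ·f  ** P0@[25:25]
[26] read 'e'  n1⇒n8 ·f
[27] read 'a'  n8⇒n14 ·f
[28] read 'e'  n14⇒n8 ·f
[29] read 'd'  n8⇒n12  ** P0@[29:29]
[30] read 'b'  n12⇒n13  ** P3@[29:30],P4@[28:30]
[31] read 'e'  n13⇒n8 ·f
[32] read 'b'  n8⇒n0 ·f
[33] read 'b'  n0⇒n0
[34] read 'b'  n0⇒n0
[35] read 'd'  n0⇒n1  ** P0@[35:35]
[36] read 'b'  n1⇒n11  ** P3@[35:36]
[37] read 'b'  n11⇒n0 ·f
[38] read 'd'  n0⇒n1  ** P0@[38:38]
[39] read 'a'  n1⇒n14 ·f
[40] read 'd'  n14⇒n15  ** P0@[40:40]
[41] read 'e'  n15⇒n16  ** P5@[39:41]
[42] read 'c'  n16⇒n9 ·f
[43] read 'd'  n9⇒n10  ** P0@[43:43],P2@[41:43],P6@[42:43]
[44] read 'b'  n10⇒n4 ·f  ** P3@[43:44]
[45] read 'c'  n4⇒n5
[46] read 'd'  n5⇒n6  ** P0@[46:46],P6@[45:46]
[47] read 'e'  n6⇒n7  ** P1@[42:47]
[48] read 'b'  n7⇒n0 ·f
[49] read 'e'  n0⇒n8

Matches: [[2,0],[3,3],[3,4],[9,0],[10,3],[10,4],[12,0],[14,0],[14,6],[15,3],[17,0],[18,3],[18,4],[23,0],[23,6],[24,0],[25,0],[29,0],[30,3],[30,4],[35,0],[36,3],[38,0],[40,0],[41,5],[43,0],[43,2],[43,6],[44,3],[46,0],[46,6],[47,1]]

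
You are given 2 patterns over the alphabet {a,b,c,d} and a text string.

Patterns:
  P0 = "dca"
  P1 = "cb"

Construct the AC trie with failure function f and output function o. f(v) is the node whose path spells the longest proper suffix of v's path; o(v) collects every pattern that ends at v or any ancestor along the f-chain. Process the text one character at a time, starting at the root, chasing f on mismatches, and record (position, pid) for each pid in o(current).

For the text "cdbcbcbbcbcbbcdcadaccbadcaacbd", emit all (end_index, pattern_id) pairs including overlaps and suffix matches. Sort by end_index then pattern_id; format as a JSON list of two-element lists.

Construct AC machine:
Trie (insert patterns):
  n0 'ε': c→4 d→1
  n1 'd': c→2
  n2 'dc': a→3
  n3 'dca': ·  ←P0
  n4 'c': b→5
  n5 'cb': ·  ←P1

Failure links (BFS by depth):
  n1('d'): parent n0 fail=0; on 'd' 0 → fail=0;  out ∅∪∅=∅
  n4('c'): parent n0 fail=0; on 'c' 0 → fail=0;  out ∅∪∅=∅
  n2('dc'): parent n1 fail=0; on 'c' 0 → fail=4;  out ∅∪∅=∅
  n5('cb'): parent n4 fail=0; on 'b' 0 → fail=0;  out {1}∪∅={1}
  n3('dca'): parent n2 fail=4; on 'a' 4→0 → fail=0;  out {0}∪∅={0}

Text stream:
[0] read 'c'  n0⇒n4
[1] read 'd'  n4⇒n1 ·f
[2] read 'b'  n1⇒n0 ·f
[3] read 'c'  n0⇒n4
[4] read 'b'  n4⇒n5  ** P1@[3:4]
[5] read 'c'  n5⇒n4 ·f
[6] read 'b'  n4⇒n5  ** P1@[5:6]
[7] read 'b'  n5⇒n0 ·f
[8] read 'c'  n0⇒n4
[9] read 'b'  n4⇒n5  ** P1@[8:9]
[10] read 'c'  n5⇒n4 ·f
[11] read 'b'  n4⇒n5  ** P1@[10:11]
[12] read 'b'  n5⇒n0 ·f
[13] read 'c'  n0⇒n4
[14] read 'd'  n4⇒n1 ·f
[15] read 'c'  n1⇒n2
[16] read 'a'  n2⇒n3  ** P0@[14:16]
[17] read 'd'  n3⇒n1 ·f
[18] read 'a'  n1⇒n0 ·f
[19] read 'c'  n0⇒n4
[20] read 'c'  n4⇒n4 ·f
[21] read 'b'  n4⇒n5  ** P1@[20:21]
[22] read 'a'  n5⇒n0 ·f
[23] read 'd'  n0⇒n1
[24] read 'c'  n1⇒n2
[25] read 'a'  n2⇒n3  ** P0@[23:25]
[26] read 'a'  n3⇒n0 ·f
[27] read 'c'  n0⇒n4
[28] read 'b'  n4⇒n5  ** P1@[27:28]
[29] read 'd'  n5⇒n1 ·f

All matches (sorted): [[4,1],[6,1],[9,1],[11,1],[16,0],[21,1],[25,0],[28,1]]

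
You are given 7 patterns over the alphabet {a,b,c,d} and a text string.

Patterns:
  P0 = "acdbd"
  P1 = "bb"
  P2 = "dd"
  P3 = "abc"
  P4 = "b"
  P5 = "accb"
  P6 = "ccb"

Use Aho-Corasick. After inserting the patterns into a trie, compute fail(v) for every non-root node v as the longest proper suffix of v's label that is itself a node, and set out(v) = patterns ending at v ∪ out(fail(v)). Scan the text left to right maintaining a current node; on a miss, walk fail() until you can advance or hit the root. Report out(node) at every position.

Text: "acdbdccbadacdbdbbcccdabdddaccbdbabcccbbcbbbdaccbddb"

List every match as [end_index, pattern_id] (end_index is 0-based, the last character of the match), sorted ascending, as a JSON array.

Build automaton:
Trie nodes:
  n0 'ε': a→1 b→6 c→14 d→8
  n1 'a': b→10 c→2
  n2 'ac': c→12 d→3
  n3 'acd': b→4
  n4 'acdb': d→5
  n5 'acdbd': ·  ←P0
  n6 'b': b→7  ←P4
  n7 'bb': ·  ←P1
  n8 'd': d→9
  n9 'dd': ·  ←P2
  n10 'ab': c→11
  n11 'abc': ·  ←P3
  n12 'acc': b→13
  n13 'accb': ·  ←P5
  n14 'c': c→15
  n15 'cc': b→16
  n16 'ccb': ·  ←P6

BFS fail/out derivation:
  fail(1) 'a': from fail(0)=0 chase 'a': 0 ⇒ 0;  out=∅∪out(0)=∅
  fail(6) 'b': from fail(0)=0 chase 'b': 0 ⇒ 0;  out={4}∪out(0)={4}
  fail(8) 'd': from fail(0)=0 chase 'd': 0 ⇒ 0;  out=∅∪out(0)=∅
  fail(14) 'c': from fail(0)=0 chase 'c': 0 ⇒ 0;  out=∅∪out(0)=∅
  fail(2) 'ac': from fail(1)=0 chase 'c': 0 ⇒ 14;  out=∅∪out(14)=∅
  fail(7) 'bb': from fail(6)=0 chase 'b': 0 ⇒ 6;  out={1}∪out(6)={1,4}
  fail(9) 'dd': from fail(8)=0 chase 'd': 0 ⇒ 8;  out={2}∪out(8)={2}
  fail(10) 'ab': from fail(1)=0 chase 'b': 0 ⇒ 6;  out=∅∪out(6)={4}
  fail(15) 'cc': from fail(14)=0 chase 'c': 0 ⇒ 14;  out=∅∪out(14)=∅
  fail(3) 'acd': from fail(2)=14 chase 'd': 14→0 ⇒ 8;  out=∅∪out(8)=∅
  fail(11) 'abc': from fail(10)=6 chase 'c': 6→0 ⇒ 14;  out={3}∪out(14)={3}
  fail(12) 'acc': from fail(2)=14 chase 'c': 14 ⇒ 15;  out=∅∪out(15)=∅
  fail(16) 'ccb': from fail(15)=14 chase 'b': 14→0 ⇒ 6;  out={6}∪out(6)={4,6}
  fail(4) 'acdb': from fail(3)=8 chase 'b': 8→0 ⇒ 6;  out=∅∪out(6)={4}
  fail(13) 'accb': from fail(12)=15 chase 'b': 15 ⇒ 16;  out={5}∪out(16)={4,5,6}
  fail(5) 'acdbd': from fail(4)=6 chase 'd': 6→0 ⇒ 8;  out={0}∪out(8)={0}

Scan:
pos 0 'a': at 1
pos 1 'c': at 2
pos 2 'd': at 3
pos 3 'b': at 4  ** P4@[3:3]
pos 4 'd': at 5  ** P0@[0:4]
pos 5 'c': at 14 ·f
pos 6 'c': at 15
pos 7 'b': at 16  ** P4@[7:7],P6@[5:7]
pos 8 'a': at 1 ·f
pos 9 'd': at 8 ·f
pos 10 'a': at 1 ·f
pos 11 'c': at 2
pos 12 'd': at 3
pos 13 'b': at 4  ** P4@[13:13]
pos 14 'd': at 5  ** P0@[10:14]
pos 15 'b': at 6 ·f  ** P4@[15:15]
pos 16 'b': at 7  ** P1@[15:16],P4@[16:16]
pos 17 'c': at 14 ·f
pos 18 'c': at 15
pos 19 'c': at 15 ·f
pos 20 'd': at 8 ·f
pos 21 'a': at 1 ·f
pos 22 'b': at 10  ** P4@[22:22]
pos 23 'd': at 8 ·f
pos 24 'd': at 9  ** P2@[23:24]
pos 25 'd': at 9 ·f  ** P2@[24:25]
pos 26 'a': at 1 ·f
pos 27 'c': at 2
pos 28 'c': at 12
pos 29 'b': at 13  ** P4@[29:29],P5@[26:29],P6@[27:29]
pos 30 'd': at 8 ·f
pos 31 'b': at 6 ·f  ** P4@[31:31]
pos 32 'a': at 1 ·f
pos 33 'b': at 10  ** P4@[33:33]
pos 34 'c': at 11  ** P3@[32:34]
pos 35 'c': at 15 ·f
pos 36 'c': at 15 ·f
pos 37 'b': at 16  ** P4@[37:37],P6@[35:37]
pos 38 'b': at 7 ·f  ** P1@[37:38],P4@[38:38]
pos 39 'c': at 14 ·f
pos 40 'b': at 6 ·f  ** P4@[40:40]
pos 41 'b': at 7  ** P1@[40:41],P4@[41:41]
pos 42 'b': at 7 ·f  ** P1@[41:42],P4@[42:42]
pos 43 'd': at 8 ·f
pos 44 'a': at 1 ·f
pos 45 'c': at 2
pos 46 'c': at 12
pos 47 'b': at 13  ** P4@[47:47],P5@[44:47],P6@[45:47]
pos 48 'd': at 8 ·f
pos 49 'd': at 9  ** P2@[48:49]
pos 50 'b': at 6 ·f  ** P4@[50:50]

All matches (sorted): [[3,4],[4,0],[7,4],[7,6],[13,4],[14,0],[15,4],[16,1],[16,4],[22,4],[24,2],[25,2],[29,4],[29,5],[29,6],[31,4],[33,4],[34,3],[37,4],[37,6],[38,1],[38,4],[40,4],[41,1],[41,4],[42,1],[42,4],[47,4],[47,5],[47,6],[49,2],[50,4]]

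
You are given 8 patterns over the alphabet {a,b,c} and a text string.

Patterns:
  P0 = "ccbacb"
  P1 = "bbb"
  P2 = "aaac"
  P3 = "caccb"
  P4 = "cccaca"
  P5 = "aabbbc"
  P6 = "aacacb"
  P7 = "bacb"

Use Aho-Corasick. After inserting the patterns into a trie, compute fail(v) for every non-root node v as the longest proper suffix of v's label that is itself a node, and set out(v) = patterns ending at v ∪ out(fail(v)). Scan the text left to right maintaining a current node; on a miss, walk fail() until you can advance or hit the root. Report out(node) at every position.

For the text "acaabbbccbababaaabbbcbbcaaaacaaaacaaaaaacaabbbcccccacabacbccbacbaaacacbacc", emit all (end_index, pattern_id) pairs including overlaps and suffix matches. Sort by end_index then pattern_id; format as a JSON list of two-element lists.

Build automaton:
Trie (insert patterns):
  0='ε' goto a→10 b→7 c→1
  1='c' goto a→14 c→2
  2='cc' goto b→3 c→18
  3='ccb' goto a→4
  4='ccba' goto c→5
  5='ccbac' goto b→6
  6='ccbacb' goto ·  [P0 ends]
  7='b' goto a→30 b→8
  8='bb' goto b→9
  9='bbb' goto ·  [P1 ends]
  10='a' goto a→11
  11='aa' goto a→12 b→22 c→26
  12='aaa' goto c→13
  13='aaac' goto ·  [P2 ends]
  14='ca' goto c→15
  15='cac' goto c→16
  16='cacc' goto b→17
  17='caccb' goto ·  [P3 ends]
  18='ccc' goto a→19
  19='ccca' goto c→20
  20='cccac' goto a→21
  21='cccaca' goto ·  [P4 ends]
  22='aab' goto b→23
  23='aabb' goto b→24
  24='aabbb' goto c→25
  25='aabbbc' goto ·  [P5 ends]
  26='aac' goto a→27
  27='aaca' goto c→28
  28='aacac' goto b→29
  29='aacacb' goto ·  [P6 ends]
  30='ba' goto c→31
  31='bac' goto b→32
  32='bacb' goto ·  [P7 ends]

BFS fail/out derivation:
  fail(1) 'c': from fail(0)=0 chase 'c': 0 ⇒ 0;  out=∅∪out(0)=∅
  fail(7) 'b': from fail(0)=0 chase 'b': 0 ⇒ 0;  out=∅∪out(0)=∅
  fail(10) 'a': from fail(0)=0 chase 'a': 0 ⇒ 0;  out=∅∪out(0)=∅
  fail(2) 'cc': from fail(1)=0 chase 'c': 0 ⇒ 1;  out=∅∪out(1)=∅
  fail(8) 'bb': from fail(7)=0 chase 'b': 0 ⇒ 7;  out=∅∪out(7)=∅
  fail(11) 'aa': from fail(10)=0 chase 'a': 0 ⇒ 10;  out=∅∪out(10)=∅
  fail(14) 'ca': from fail(1)=0 chase 'a': 0 ⇒ 10;  out=∅∪out(10)=∅
  fail(30) 'ba': from fail(7)=0 chase 'a': 0 ⇒ 10;  out=∅∪out(10)=∅
  fail(3) 'ccb': from fail(2)=1 chase 'b': 1→0 ⇒ 7;  out=∅∪out(7)=∅
  fail(9) 'bbb': from fail(8)=7 chase 'b': 7 ⇒ 8;  out={1}∪out(8)={1}
  fail(12) 'aaa': from fail(11)=10 chase 'a': 10 ⇒ 11;  out=∅∪out(11)=∅
  fail(15) 'cac': from fail(14)=10 chase 'c': 10→0 ⇒ 1;  out=∅∪out(1)=∅
  fail(18) 'ccc': from fail(2)=1 chase 'c': 1 ⇒ 2;  out=∅∪out(2)=∅
  fail(22) 'aab': from fail(11)=10 chase 'b': 10→0 ⇒ 7;  out=∅∪out(7)=∅
  fail(26) 'aac': from fail(11)=10 chase 'c': 10→0 ⇒ 1;  out=∅∪out(1)=∅
  fail(31) 'bac': from fail(30)=10 chase 'c': 10→0 ⇒ 1;  out=∅∪out(1)=∅
  fail(4) 'ccba': from fail(3)=7 chase 'a': 7 ⇒ 30;  out=∅∪out(30)=∅
  fail(13) 'aaac': from fail(12)=11 chase 'c': 11 ⇒ 26;  out={2}∪out(26)={2}
  fail(16) 'cacc': from fail(15)=1 chase 'c': 1 ⇒ 2;  out=∅∪out(2)=∅
  fail(19) 'ccca': from fail(18)=2 chase 'a': 2→1 ⇒ 14;  out=∅∪out(14)=∅
  fail(23) 'aabb': from fail(22)=7 chase 'b': 7 ⇒ 8;  out=∅∪out(8)=∅
  fail(27) 'aaca': from fail(26)=1 chase 'a': 1 ⇒ 14;  out=∅∪out(14)=∅
  fail(32) 'bacb': from fail(31)=1 chase 'b': 1→0 ⇒ 7;  out={7}∪out(7)={7}
  fail(5) 'ccbac': from fail(4)=30 chase 'c': 30 ⇒ 31;  out=∅∪out(31)=∅
  fail(17) 'caccb': from fail(16)=2 chase 'b': 2 ⇒ 3;  out={3}∪out(3)={3}
  fail(20) 'cccac': from fail(19)=14 chase 'c': 14 ⇒ 15;  out=∅∪out(15)=∅
  fail(24) 'aabbb': from fail(23)=8 chase 'b': 8 ⇒ 9;  out=∅∪out(9)={1}
  fail(28) 'aacac': from fail(27)=14 chase 'c': 14 ⇒ 15;  out=∅∪out(15)=∅
  fail(6) 'ccbacb': from fail(5)=31 chase 'b': 31 ⇒ 32;  out={0}∪out(32)={0,7}
  fail(21) 'cccaca': from fail(20)=15 chase 'a': 15→1 ⇒ 14;  out={4}∪out(14)={4}
  fail(25) 'aabbbc': from fail(24)=9 chase 'c': 9→8→7→0 ⇒ 1;  out={5}∪out(1)={5}
  fail(29) 'aacacb': from fail(28)=15 chase 'b': 15→1→0 ⇒ 7;  out={6}∪out(7)={6}

Run:
i=0 'a': node 0→10
i=1 'c': node 10→1 (fail-walked)
i=2 'a': node 1→14
i=3 'a': node 14→11 (fail-walked)
i=4 'b': node 11→22
i=5 'b': node 22→23
i=6 'b': node 23→24  emit P1@[4:6]
i=7 'c': node 24→25  emit P5@[2:7]
i=8 'c': node 25→2 (fail-walked)
i=9 'b': node 2→3
i=10 'a': node 3→4
i=11 'b': node 4→7 (fail-walked)
i=12 'a': node 7→30
i=13 'b': node 30→7 (fail-walked)
i=14 'a': node 7→30
i=15 'a': node 30→11 (fail-walked)
i=16 'a': node 11→12
i=17 'b': node 12→22 (fail-walked)
i=18 'b': node 22→23
i=19 'b': node 23→24  emit P1@[17:19]
i=20 'c': node 24→25  emit P5@[15:20]
i=21 'b': node 25→7 (fail-walked)
i=22 'b': node 7→8
i=23 'c': node 8→1 (fail-walked)
i=24 'a': node 1→14
i=25 'a': node 14→11 (fail-walked)
i=26 'a': node 11→12
i=27 'a': node 12→12 (fail-walked)
i=28 'c': node 12→13  emit P2@[25:28]
i=29 'a': node 13→27 (fail-walked)
i=30 'a': node 27→11 (fail-walked)
i=31 'a': node 11→12
i=32 'a': node 12→12 (fail-walked)
i=33 'c': node 12→13  emit P2@[30:33]
i=34 'a': node 13→27 (fail-walked)
i=35 'a': node 27→11 (fail-walked)
i=36 'a': node 11→12
i=37 'a': node 12→12 (fail-walked)
i=38 'a': node 12→12 (fail-walked)
i=39 'a': node 12→12 (fail-walked)
i=40 'c': node 12→13  emit P2@[37:40]
i=41 'a': node 13→27 (fail-walked)
i=42 'a': node 27→11 (fail-walked)
i=43 'b': node 11→22
i=44 'b': node 22→23
i=45 'b': node 23→24  emit P1@[43:45]
i=46 'c': node 24→25  emit P5@[41:46]
i=47 'c': node 25→2 (fail-walked)
i=48 'c': node 2→18
i=49 'c': node 18→18 (fail-walked)
i=50 'c': node 18→18 (fail-walked)
i=51 'a': node 18→19
i=52 'c': node 19→20
i=53 'a': node 20→21  emit P4@[48:53]
i=54 'b': node 21→7 (fail-walked)
i=55 'a': node 7→30
i=56 'c': node 30→31
i=57 'b': node 31→32  emit P7@[54:57]
i=58 'c': node 32→1 (fail-walked)
i=59 'c': node 1→2
i=60 'b': node 2→3
i=61 'a': node 3→4
i=62 'c': node 4→5
i=63 'b': node 5→6  emit P0@[58:63],P7@[60:63]
i=64 'a': node 6→30 (fail-walked)
i=65 'a': node 30→11 (fail-walked)
i=66 'a': node 11→12
i=67 'c': node 12→13  emit P2@[64:67]
i=68 'a': node 13→27 (fail-walked)
i=69 'c': node 27→28
i=70 'b': node 28→29  emit P6@[65:70]
i=71 'a': node 29→30 (fail-walked)
i=72 'c': node 30→31
i=73 'c': node 31→2 (fail-walked)

Result: [[6,1],[7,5],[19,1],[20,5],[28,2],[33,2],[40,2],[45,1],[46,5],[53,4],[57,7],[63,0],[63,7],[67,2],[70,6]]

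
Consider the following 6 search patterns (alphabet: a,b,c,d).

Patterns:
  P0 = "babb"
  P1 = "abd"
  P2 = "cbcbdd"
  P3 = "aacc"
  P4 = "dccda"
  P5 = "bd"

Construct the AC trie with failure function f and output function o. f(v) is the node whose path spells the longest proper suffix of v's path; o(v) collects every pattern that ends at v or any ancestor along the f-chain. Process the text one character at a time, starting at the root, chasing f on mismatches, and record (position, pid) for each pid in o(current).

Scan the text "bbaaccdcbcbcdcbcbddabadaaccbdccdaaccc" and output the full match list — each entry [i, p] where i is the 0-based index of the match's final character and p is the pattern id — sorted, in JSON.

Construct AC machine:
Trie (insert patterns):
  n0 'ε': a→5 b→1 c→8 d→17
  n1 'b': a→2 d→22
  n2 'ba': b→3
  n3 'bab': b→4
  n4 'babb': ·  [P0 ends]
  n5 'a': a→14 b→6
  n6 'ab': d→7
  n7 'abd': ·  [P1 ends]
  n8 'c': b→9
  n9 'cb': c→10
  n10 'cbc': b→11
  n11 'cbcb': d→12
  n12 'cbcbd': d→13
  n13 'cbcbdd': ·  [P2 ends]
  n14 'aa': c→15
  n15 'aac': c→16
  n16 'aacc': ·  [P3 ends]
  n17 'd': c→18
  n18 'dc': c→19
  n19 'dcc': d→20
  n20 'dccd': a→21
  n21 'dccda': ·  [P4 ends]
  n22 'bd': ·  [P5 ends]

Failure links (BFS by depth):
  n1('b'): parent n0 fail=0; on 'b' 0 → fail=0;  out ∅∪∅=∅
  n5('a'): parent n0 fail=0; on 'a' 0 → fail=0;  out ∅∪∅=∅
  n8('c'): parent n0 fail=0; on 'c' 0 → fail=0;  out ∅∪∅=∅
  n17('d'): parent n0 fail=0; on 'd' 0 → fail=0;  out ∅∪∅=∅
  n2('ba'): parent n1 fail=0; on 'a' 0 → fail=5;  out ∅∪∅=∅
  n6('ab'): parent n5 fail=0; on 'b' 0 → fail=1;  out ∅∪∅=∅
  n9('cb'): parent n8 fail=0; on 'b' 0 → fail=1;  out ∅∪∅=∅
  n14('aa'): parent n5 fail=0; on 'a' 0 → fail=5;  out ∅∪∅=∅
  n18('dc'): parent n17 fail=0; on 'c' 0 → fail=8;  out ∅∪∅=∅
  n22('bd'): parent n1 fail=0; on 'd' 0 → fail=17;  out {5}∪∅={5}
  n3('bab'): parent n2 fail=5; on 'b' 5 → fail=6;  out ∅∪∅=∅
  n7('abd'): parent n6 fail=1; on 'd' 1 → fail=22;  out {1}∪{5}={1,5}
  n10('cbc'): parent n9 fail=1; on 'c' 1→0 → fail=8;  out ∅∪∅=∅
  n15('aac'): parent n14 fail=5; on 'c' 5→0 → fail=8;  out ∅∪∅=∅
  n19('dcc'): parent n18 fail=8; on 'c' 8→0 → fail=8;  out ∅∪∅=∅
  n4('babb'): parent n3 fail=6; on 'b' 6→1→0 → fail=1;  out {0}∪∅={0}
  n11('cbcb'): parent n10 fail=8; on 'b' 8 → fail=9;  out ∅∪∅=∅
  n16('aacc'): parent n15 fail=8; on 'c' 8→0 → fail=8;  out {3}∪∅={3}
  n20('dccd'): parent n19 fail=8; on 'd' 8→0 → fail=17;  out ∅∪∅=∅
  n12('cbcbd'): parent n11 fail=9; on 'd' 9→1 → fail=22;  out ∅∪{5}={5}
  n21('dccda'): parent n20 fail=17; on 'a' 17→0 → fail=5;  out {4}∪∅={4}
  n13('cbcbdd'): parent n12 fail=22; on 'd' 22→17→0 → fail=17;  out {2}∪∅={2}

Run:
[0] read 'b'  n0⇒n1
[1] read 'b'  n1⇒n1 (via fail)
[2] read 'a'  n1⇒n2
[3] read 'a'  n2⇒n14 (via fail)
[4] read 'c'  n14⇒n15
[5] read 'c'  n15⇒n16  → match P3@[2:5]
[6] read 'd'  n16⇒n17 (via fail)
[7] read 'c'  n17⇒n18
[8] read 'b'  n18⇒n9 (via fail)
[9] read 'c'  n9⇒n10
[10] read 'b'  n10⇒n11
[11] read 'c'  n11⇒n10 (via fail)
[12] read 'd'  n10⇒n17 (via fail)
[13] read 'c'  n17⇒n18
[14] read 'b'  n18⇒n9 (via fail)
[15] read 'c'  n9⇒n10
[16] read 'b'  n10⇒n11
[17] read 'd'  n11⇒n12  → match P5@[16:17]
[18] read 'd'  n12⇒n13  → match P2@[13:18]
[19] read 'a'  n13⇒n5 (via fail)
[20] read 'b'  n5⇒n6
[21] read 'a'  n6⇒n2 (via fail)
[22] read 'd'  n2⇒n17 (via fail)
[23] read 'a'  n17⇒n5 (via fail)
[24] read 'a'  n5⇒n14
[25] read 'c'  n14⇒n15
[26] read 'c'  n15⇒n16  → match P3@[23:26]
[27] read 'b'  n16⇒n9 (via fail)
[28] read 'd'  n9⇒n22 (via fail)  → match P5@[27:28]
[29] read 'c'  n22⇒n18 (via fail)
[30] read 'c'  n18⇒n19
[31] read 'd'  n19⇒n20
[32] read 'a'  n20⇒n21  → match P4@[28:32]
[33] read 'a'  n21⇒n14 (via fail)
[34] read 'c'  n14⇒n15
[35] read 'c'  n15⇒n16  → match P3@[32:35]
[36] read 'c'  n16⇒n8 (via fail)

All matches (sorted): [[5,3],[17,5],[18,2],[26,3],[28,5],[32,4],[35,3]]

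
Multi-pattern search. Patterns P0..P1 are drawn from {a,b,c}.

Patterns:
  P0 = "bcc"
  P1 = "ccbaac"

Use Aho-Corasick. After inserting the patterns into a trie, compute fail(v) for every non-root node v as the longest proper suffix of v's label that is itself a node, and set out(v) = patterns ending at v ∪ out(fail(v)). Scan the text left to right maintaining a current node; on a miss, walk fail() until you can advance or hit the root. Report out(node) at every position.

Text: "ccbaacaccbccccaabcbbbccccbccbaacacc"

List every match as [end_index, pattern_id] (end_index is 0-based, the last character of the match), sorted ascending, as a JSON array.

Build:
Trie nodes:
  n0 'ε': b→1 c→4
  n1 'b': c→2
  n2 'bc': c→3
  n3 'bcc': ·  [P0 ends]
  n4 'c': c→5
  n5 'cc': b→6
  n6 'ccb': a→7
  n7 'ccba': a→8
  n8 'ccbaa': c→9
  n9 'ccbaac': ·  [P1 ends]

BFS fail/out derivation:
  n1('b'): parent n0 fail=0; on 'b' 0 → fail=0;  out ∅∪∅=∅
  n4('c'): parent n0 fail=0; on 'c' 0 → fail=0;  out ∅∪∅=∅
  n2('bc'): parent n1 fail=0; on 'c' 0 → fail=4;  out ∅∪∅=∅
  n5('cc'): parent n4 fail=0; on 'c' 0 → fail=4;  out ∅∪∅=∅
  n3('bcc'): parent n2 fail=4; on 'c' 4 → fail=5;  out {0}∪∅={0}
  n6('ccb'): parent n5 fail=4; on 'b' 4→0 → fail=1;  out ∅∪∅=∅
  n7('ccba'): parent n6 fail=1; on 'a' 1→0 → fail=0;  out ∅∪∅=∅
  n8('ccbaa'): parent n7 fail=0; on 'a' 0 → fail=0;  out ∅∪∅=∅
  n9('ccbaac'): parent n8 fail=0; on 'c' 0 → fail=4;  out {1}∪∅={1}

Scan:
i=0 'c': node 0→4
i=1 'c': node 4→5
i=2 'b': node 5→6
i=3 'a': node 6→7
i=4 'a': node 7→8
i=5 'c': node 8→9  ** P1@[0:5]
i=6 'a': node 9→0 (fail-walked)
i=7 'c': node 0→4
i=8 'c': node 4→5
i=9 'b': node 5→6
i=10 'c': node 6→2 (fail-walked)
i=11 'c': node 2→3  ** P0@[9:11]
i=12 'c': node 3→5 (fail-walked)
i=13 'c': node 5→5 (fail-walked)
i=14 'a': node 5→0 (fail-walked)
i=15 'a': node 0→0
i=16 'b': node 0→1
i=17 'c': node 1→2
i=18 'b': node 2→1 (fail-walked)
i=19 'b': node 1→1 (fail-walked)
i=20 'b': node 1→1 (fail-walked)
i=21 'c': node 1→2
i=22 'c': node 2→3  ** P0@[20:22]
i=23 'c': node 3→5 (fail-walked)
i=24 'c': node 5→5 (fail-walked)
i=25 'b': node 5→6
i=26 'c': node 6→2 (fail-walked)
i=27 'c': node 2→3  ** P0@[25:27]
i=28 'b': node 3→6 (fail-walked)
i=29 'a': node 6→7
i=30 'a': node 7→8
i=31 'c': node 8→9  ** P1@[26:31]
i=32 'a': node 9→0 (fail-walked)
i=33 'c': node 0→4
i=34 'c': node 4→5

Matches: [[5,1],[11,0],[22,0],[27,0],[31,1]]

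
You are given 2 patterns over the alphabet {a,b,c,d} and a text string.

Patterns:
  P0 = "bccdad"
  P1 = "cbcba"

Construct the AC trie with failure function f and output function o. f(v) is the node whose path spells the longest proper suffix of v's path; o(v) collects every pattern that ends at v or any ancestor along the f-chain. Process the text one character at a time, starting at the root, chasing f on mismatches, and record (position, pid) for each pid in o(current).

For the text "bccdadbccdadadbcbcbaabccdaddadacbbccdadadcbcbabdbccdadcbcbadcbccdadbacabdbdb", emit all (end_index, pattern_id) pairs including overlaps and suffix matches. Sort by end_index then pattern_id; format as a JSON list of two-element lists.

Construct AC machine:
Trie (insert patterns):
  0='ε' goto b→1 c→7
  1='b' goto c→2
  2='bc' goto c→3
  3='bcc' goto d→4
  4='bccd' goto a→5
  5='bccda' goto d→6
  6='bccdad' goto ·  [P0 ends]
  7='c' goto b→8
  8='cb' goto c→9
  9='cbc' goto b→10
  10='cbcb' goto a→11
  11='cbcba' goto ·  [P1 ends]

BFS fail/out derivation:
  fail(1) 'b': from fail(0)=0 chase 'b': 0 ⇒ 0;  out=∅∪out(0)=∅
  fail(7) 'c': from fail(0)=0 chase 'c': 0 ⇒ 0;  out=∅∪out(0)=∅
  fail(2) 'bc': from fail(1)=0 chase 'c': 0 ⇒ 7;  out=∅∪out(7)=∅
  fail(8) 'cb': from fail(7)=0 chase 'b': 0 ⇒ 1;  out=∅∪out(1)=∅
  fail(3) 'bcc': from fail(2)=7 chase 'c': 7→0 ⇒ 7;  out=∅∪out(7)=∅
  fail(9) 'cbc': from fail(8)=1 chase 'c': 1 ⇒ 2;  out=∅∪out(2)=∅
  fail(4) 'bccd': from fail(3)=7 chase 'd': 7→0 ⇒ 0;  out=∅∪out(0)=∅
  fail(10) 'cbcb': from fail(9)=2 chase 'b': 2→7 ⇒ 8;  out=∅∪out(8)=∅
  fail(5) 'bccda': from fail(4)=0 chase 'a': 0 ⇒ 0;  out=∅∪out(0)=∅
  fail(11) 'cbcba': from fail(10)=8 chase 'a': 8→1→0 ⇒ 0;  out={1}∪out(0)={1}
  fail(6) 'bccdad': from fail(5)=0 chase 'd': 0 ⇒ 0;  out={0}∪out(0)={0}

Text stream:
[0] read 'b'  n0⇒n1
[1] read 'c'  n1⇒n2
[2] read 'c'  n2⇒n3
[3] read 'd'  n3⇒n4
[4] read 'a'  n4⇒n5
[5] read 'd'  n5⇒n6  → match P0@[0:5]
[6] read 'b'  n6⇒n1 ·f
[7] read 'c'  n1⇒n2
[8] read 'c'  n2⇒n3
[9] read 'd'  n3⇒n4
[10] read 'a'  n4⇒n5
[11] read 'd'  n5⇒n6  → match P0@[6:11]
[12] read 'a'  n6⇒n0 ·f
[13] read 'd'  n0⇒n0
[14] read 'b'  n0⇒n1
[15] read 'c'  n1⇒n2
[16] read 'b'  n2⇒n8 ·f
[17] read 'c'  n8⇒n9
[18] read 'b'  n9⇒n10
[19] read 'a'  n10⇒n11  → match P1@[15:19]
[20] read 'a'  n11⇒n0 ·f
[21] read 'b'  n0⇒n1
[22] read 'c'  n1⇒n2
[23] read 'c'  n2⇒n3
[24] read 'd'  n3⇒n4
[25] read 'a'  n4⇒n5
[26] read 'd'  n5⇒n6  → match P0@[21:26]
[27] read 'd'  n6⇒n0 ·f
[28] read 'a'  n0⇒n0
[29] read 'd'  n0⇒n0
[30] read 'a'  n0⇒n0
[31] read 'c'  n0⇒n7
[32] read 'b'  n7⇒n8
[33] read 'b'  n8⇒n1 ·f
[34] read 'c'  n1⇒n2
[35] read 'c'  n2⇒n3
[36] read 'd'  n3⇒n4
[37] read 'a'  n4⇒n5
[38] read 'd'  n5⇒n6  → match P0@[33:38]
[39] read 'a'  n6⇒n0 ·f
[40] read 'd'  n0⇒n0
[41] read 'c'  n0⇒n7
[42] read 'b'  n7⇒n8
[43] read 'c'  n8⇒n9
[44] read 'b'  n9⇒n10
[45] read 'a'  n10⇒n11  → match P1@[41:45]
[46] read 'b'  n11⇒n1 ·f
[47] read 'd'  n1⇒n0 ·f
[48] read 'b'  n0⇒n1
[49] read 'c'  n1⇒n2
[50] read 'c'  n2⇒n3
[51] read 'd'  n3⇒n4
[52] read 'a'  n4⇒n5
[53] read 'd'  n5⇒n6  → match P0@[48:53]
[54] read 'c'  n6⇒n7 ·f
[55] read 'b'  n7⇒n8
[56] read 'c'  n8⇒n9
[57] read 'b'  n9⇒n10
[58] read 'a'  n10⇒n11  → match P1@[54:58]
[59] read 'd'  n11⇒n0 ·f
[60] read 'c'  n0⇒n7
[61] read 'b'  n7⇒n8
[62] read 'c'  n8⇒n9
[63] read 'c'  n9⇒n3 ·f
[64] read 'd'  n3⇒n4
[65] read 'a'  n4⇒n5
[66] read 'd'  n5⇒n6  → match P0@[61:66]
[67] read 'b'  n6⇒n1 ·f
[68] read 'a'  n1⇒n0 ·f
[69] read 'c'  n0⇒n7
[70] read 'a'  n7⇒n0 ·f
[71] read 'b'  n0⇒n1
[72] read 'd'  n1⇒n0 ·f
[73] read 'b'  n0⇒n1
[74] read 'd'  n1⇒n0 ·f
[75] read 'b'  n0⇒n1

Matches: [[5,0],[11,0],[19,1],[26,0],[38,0],[45,1],[53,0],[58,1],[66,0]]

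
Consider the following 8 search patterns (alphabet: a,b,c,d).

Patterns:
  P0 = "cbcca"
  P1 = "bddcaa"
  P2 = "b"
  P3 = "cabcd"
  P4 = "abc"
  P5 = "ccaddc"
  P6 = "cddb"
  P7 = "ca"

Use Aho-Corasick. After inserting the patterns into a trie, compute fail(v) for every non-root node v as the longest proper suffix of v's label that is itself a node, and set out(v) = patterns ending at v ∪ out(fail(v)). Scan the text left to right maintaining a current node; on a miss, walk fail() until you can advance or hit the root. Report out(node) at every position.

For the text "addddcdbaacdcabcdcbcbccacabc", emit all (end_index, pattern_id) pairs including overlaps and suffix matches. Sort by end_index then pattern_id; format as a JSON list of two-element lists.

Construct AC machine:
Trie (insert patterns):
  n0 'ε': a→16 b→6 c→1
  n1 'c': a→12 b→2 c→19 d→24
  n2 'cb': c→3
  n3 'cbc': c→4
  n4 'cbcc': a→5
  n5 'cbcca': ·  ←P0
  n6 'b': d→7  ←P2
  n7 'bd': d→8
  n8 'bdd': c→9
  n9 'bddc': a→10
  n10 'bddca': a→11
  n11 'bddcaa': ·  ←P1
  n12 'ca': b→13  ←P7
  n13 'cab': c→14
  n14 'cabc': d→15
  n15 'cabcd': ·  ←P3
  n16 'a': b→17
  n17 'ab': c→18
  n18 'abc': ·  ←P4
  n19 'cc': a→20
  n20 'cca': d→21
  n21 'ccad': d→22
  n22 'ccadd': c→23
  n23 'ccaddc': ·  ←P5
  n24 'cd': d→25
  n25 'cdd': b→26
  n26 'cddb': ·  ←P6

BFS fail/out derivation:
  n1('c'): parent n0 fail=0; on 'c' 0 → fail=0;  out ∅∪∅=∅
  n6('b'): parent n0 fail=0; on 'b' 0 → fail=0;  out {2}∪∅={2}
  n16('a'): parent n0 fail=0; on 'a' 0 → fail=0;  out ∅∪∅=∅
  n2('cb'): parent n1 fail=0; on 'b' 0 → fail=6;  out ∅∪{2}={2}
  n7('bd'): parent n6 fail=0; on 'd' 0 → fail=0;  out ∅∪∅=∅
  n12('ca'): parent n1 fail=0; on 'a' 0 → fail=16;  out {7}∪∅={7}
  n17('ab'): parent n16 fail=0; on 'b' 0 → fail=6;  out ∅∪{2}={2}
  n19('cc'): parent n1 fail=0; on 'c' 0 → fail=1;  out ∅∪∅=∅
  n24('cd'): parent n1 fail=0; on 'd' 0 → fail=0;  out ∅∪∅=∅
  n3('cbc'): parent n2 fail=6; on 'c' 6→0 → fail=1;  out ∅∪∅=∅
  n8('bdd'): parent n7 fail=0; on 'd' 0 → fail=0;  out ∅∪∅=∅
  n13('cab'): parent n12 fail=16; on 'b' 16 → fail=17;  out ∅∪{2}={2}
  n18('abc'): parent n17 fail=6; on 'c' 6→0 → fail=1;  out {4}∪∅={4}
  n20('cca'): parent n19 fail=1; on 'a' 1 → fail=12;  out ∅∪{7}={7}
  n25('cdd'): parent n24 fail=0; on 'd' 0 → fail=0;  out ∅∪∅=∅
  n4('cbcc'): parent n3 fail=1; on 'c' 1 → fail=19;  out ∅∪∅=∅
  n9('bddc'): parent n8 fail=0; on 'c' 0 → fail=1;  out ∅∪∅=∅
  n14('cabc'): parent n13 fail=17; on 'c' 17 → fail=18;  out ∅∪{4}={4}
  n21('ccad'): parent n20 fail=12; on 'd' 12→16→0 → fail=0;  out ∅∪∅=∅
  n26('cddb'): parent n25 fail=0; on 'b' 0 → fail=6;  out {6}∪{2}={2,6}
  n5('cbcca'): parent n4 fail=19; on 'a' 19 → fail=20;  out {0}∪{7}={0,7}
  n10('bddca'): parent n9 fail=1; on 'a' 1 → fail=12;  out ∅∪{7}={7}
  n15('cabcd'): parent n14 fail=18; on 'd' 18→1 → fail=24;  out {3}∪∅={3}
  n22('ccadd'): parent n21 fail=0; on 'd' 0 → fail=0;  out ∅∪∅=∅
  n11('bddcaa'): parent n10 fail=12; on 'a' 12→16→0 → fail=16;  out {1}∪∅={1}
  n23('ccaddc'): parent n22 fail=0; on 'c' 0 → fail=1;  out {5}∪∅={5}

Text stream:
pos 0 'a': at 16
pos 1 'd': at 0 (fail-walked)
pos 2 'd': at 0
pos 3 'd': at 0
pos 4 'd': at 0
pos 5 'c': at 1
pos 6 'd': at 24
pos 7 'b': at 6 (fail-walked)  ** P2@[7:7]
pos 8 'a': at 16 (fail-walked)
pos 9 'a': at 16 (fail-walked)
pos 10 'c': at 1 (fail-walked)
pos 11 'd': at 24
pos 12 'c': at 1 (fail-walked)
pos 13 'a': at 12  ** P7@[12:13]
pos 14 'b': at 13  ** P2@[14:14]
pos 15 'c': at 14  ** P4@[13:15]
pos 16 'd': at 15  ** P3@[12:16]
pos 17 'c': at 1 (fail-walked)
pos 18 'b': at 2  ** P2@[18:18]
pos 19 'c': at 3
pos 20 'b': at 2 (fail-walked)  ** P2@[20:20]
pos 21 'c': at 3
pos 22 'c': at 4
pos 23 'a': at 5  ** P0@[19:23],P7@[22:23]
pos 24 'c': at 1 (fail-walked)
pos 25 'a': at 12  ** P7@[24:25]
pos 26 'b': at 13  ** P2@[26:26]
pos 27 'c': at 14  ** P4@[25:27]

Matches: [[7,2],[13,7],[14,2],[15,4],[16,3],[18,2],[20,2],[23,0],[23,7],[25,7],[26,2],[27,4]]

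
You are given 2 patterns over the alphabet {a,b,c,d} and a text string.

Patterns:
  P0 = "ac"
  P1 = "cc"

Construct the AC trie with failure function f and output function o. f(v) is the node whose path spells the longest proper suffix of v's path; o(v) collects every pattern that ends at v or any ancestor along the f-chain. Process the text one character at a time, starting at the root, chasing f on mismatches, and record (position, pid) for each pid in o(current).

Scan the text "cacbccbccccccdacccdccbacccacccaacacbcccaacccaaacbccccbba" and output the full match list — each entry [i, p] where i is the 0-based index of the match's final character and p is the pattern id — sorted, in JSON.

Build:
Trie nodes:
  0='ε' goto a→1 c→3
  1='a' goto c→2
  2='ac' goto ·  [P0 ends]
  3='c' goto c→4
  4='cc' goto ·  [P1 ends]

BFS fail/out derivation:
  fail(1) 'a': from fail(0)=0 chase 'a': 0 ⇒ 0;  out=∅∪out(0)=∅
  fail(3) 'c': from fail(0)=0 chase 'c': 0 ⇒ 0;  out=∅∪out(0)=∅
  fail(2) 'ac': from fail(1)=0 chase 'c': 0 ⇒ 3;  out={0}∪out(3)={0}
  fail(4) 'cc': from fail(3)=0 chase 'c': 0 ⇒ 3;  out={1}∪out(3)={1}

Scan:
pos 0 'c': at 3
pos 1 'a': at 1 ·f
pos 2 'c': at 2  → match P0@[1:2]
pos 3 'b': at 0 ·f
pos 4 'c': at 3
pos 5 'c': at 4  → match P1@[4:5]
pos 6 'b': at 0 ·f
pos 7 'c': at 3
pos 8 'c': at 4  → match P1@[7:8]
pos 9 'c': at 4 ·f  → match P1@[8:9]
pos 10 'c': at 4 ·f  → match P1@[9:10]
pos 11 'c': at 4 ·f  → match P1@[10:11]
pos 12 'c': at 4 ·f  → match P1@[11:12]
pos 13 'd': at 0 ·f
pos 14 'a': at 1
pos 15 'c': at 2  → match P0@[14:15]
pos 16 'c': at 4 ·f  → match P1@[15:16]
pos 17 'c': at 4 ·f  → match P1@[16:17]
pos 18 'd': at 0 ·f
pos 19 'c': at 3
pos 20 'c': at 4  → match P1@[19:20]
pos 21 'b': at 0 ·f
pos 22 'a': at 1
pos 23 'c': at 2  → match P0@[22:23]
pos 24 'c': at 4 ·f  → match P1@[23:24]
pos 25 'c': at 4 ·f  → match P1@[24:25]
pos 26 'a': at 1 ·f
pos 27 'c': at 2  → match P0@[26:27]
pos 28 'c': at 4 ·f  → match P1@[27:28]
pos 29 'c': at 4 ·f  → match P1@[28:29]
pos 30 'a': at 1 ·f
pos 31 'a': at 1 ·f
pos 32 'c': at 2  → match P0@[31:32]
pos 33 'a': at 1 ·f
pos 34 'c': at 2  → match P0@[33:34]
pos 35 'b': at 0 ·f
pos 36 'c': at 3
pos 37 'c': at 4  → match P1@[36:37]
pos 38 'c': at 4 ·f  → match P1@[37:38]
pos 39 'a': at 1 ·f
pos 40 'a': at 1 ·f
pos 41 'c': at 2  → match P0@[40:41]
pos 42 'c': at 4 ·f  → match P1@[41:42]
pos 43 'c': at 4 ·f  → match P1@[42:43]
pos 44 'a': at 1 ·f
pos 45 'a': at 1 ·f
pos 46 'a': at 1 ·f
pos 47 'c': at 2  → match P0@[46:47]
pos 48 'b': at 0 ·f
pos 49 'c': at 3
pos 50 'c': at 4  → match P1@[49:50]
pos 51 'c': at 4 ·f  → match P1@[50:51]
pos 52 'c': at 4 ·f  → match P1@[51:52]
pos 53 'b': at 0 ·f
pos 54 'b': at 0
pos 55 'a': at 1

Result: [[2,0],[5,1],[8,1],[9,1],[10,1],[11,1],[12,1],[15,0],[16,1],[17,1],[20,1],[23,0],[24,1],[25,1],[27,0],[28,1],[29,1],[32,0],[34,0],[37,1],[38,1],[41,0],[42,1],[43,1],[47,0],[50,1],[51,1],[52,1]]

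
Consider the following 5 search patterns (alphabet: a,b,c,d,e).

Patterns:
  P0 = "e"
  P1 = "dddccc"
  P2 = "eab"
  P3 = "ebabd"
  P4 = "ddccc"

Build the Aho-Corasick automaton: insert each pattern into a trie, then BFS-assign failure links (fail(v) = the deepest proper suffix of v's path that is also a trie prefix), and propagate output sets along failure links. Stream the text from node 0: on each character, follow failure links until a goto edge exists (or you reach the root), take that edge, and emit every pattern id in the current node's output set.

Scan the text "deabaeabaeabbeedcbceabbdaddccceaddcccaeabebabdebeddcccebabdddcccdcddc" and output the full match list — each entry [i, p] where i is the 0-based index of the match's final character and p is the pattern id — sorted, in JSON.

Construct AC machine:
Trie (insert patterns):
  n0 'ε': d→2 e→1
  n1 'e': a→8 b→10  ←P0
  n2 'd': d→3
  n3 'dd': c→14 d→4
  n4 'ddd': c→5
  n5 'dddc': c→6
  n6 'dddcc': c→7
  n7 'dddccc': ·  ←P1
  n8 'ea': b→9
  n9 'eab': ·  ←P2
  n10 'eb': a→11
  n11 'eba': b→12
  n12 'ebab': d→13
  n13 'ebabd': ·  ←P3
  n14 'ddc': c→15
  n15 'ddcc': c→16
  n16 'ddccc': ·  ←P4

Failure links (BFS by depth):
  n1('e'): parent n0 fail=0; on 'e' 0 → fail=0;  out {0}∪∅={0}
  n2('d'): parent n0 fail=0; on 'd' 0 → fail=0;  out ∅∪∅=∅
  n3('dd'): parent n2 fail=0; on 'd' 0 → fail=2;  out ∅∪∅=∅
  n8('ea'): parent n1 fail=0; on 'a' 0 → fail=0;  out ∅∪∅=∅
  n10('eb'): parent n1 fail=0; on 'b' 0 → fail=0;  out ∅∪∅=∅
  n4('ddd'): parent n3 fail=2; on 'd' 2 → fail=3;  out ∅∪∅=∅
  n9('eab'): parent n8 fail=0; on 'b' 0 → fail=0;  out {2}∪∅={2}
  n11('eba'): parent n10 fail=0; on 'a' 0 → fail=0;  out ∅∪∅=∅
  n14('ddc'): parent n3 fail=2; on 'c' 2→0 → fail=0;  out ∅∪∅=∅
  n5('dddc'): parent n4 fail=3; on 'c' 3 → fail=14;  out ∅∪∅=∅
  n12('ebab'): parent n11 fail=0; on 'b' 0 → fail=0;  out ∅∪∅=∅
  n15('ddcc'): parent n14 fail=0; on 'c' 0 → fail=0;  out ∅∪∅=∅
  n6('dddcc'): parent n5 fail=14; on 'c' 14 → fail=15;  out ∅∪∅=∅
  n13('ebabd'): parent n12 fail=0; on 'd' 0 → fail=2;  out {3}∪∅={3}
  n16('ddccc'): parent n15 fail=0; on 'c' 0 → fail=0;  out {4}∪∅={4}
  n7('dddccc'): parent n6 fail=15; on 'c' 15 → fail=16;  out {1}∪{4}={1,4}

Scan:
pos 0 'd': at 2
pos 1 'e': at 1 ·f  ** P0@[1:1]
pos 2 'a': at 8
pos 3 'b': at 9  ** P2@[1:3]
pos 4 'a': at 0 ·f
pos 5 'e': at 1  ** P0@[5:5]
pos 6 'a': at 8
pos 7 'b': at 9  ** P2@[5:7]
pos 8 'a': at 0 ·f
pos 9 'e': at 1  ** P0@[9:9]
pos 10 'a': at 8
pos 11 'b': at 9  ** P2@[9:11]
pos 12 'b': at 0 ·f
pos 13 'e': at 1  ** P0@[13:13]
pos 14 'e': at 1 ·f  ** P0@[14:14]
pos 15 'd': at 2 ·f
pos 16 'c': at 0 ·f
pos 17 'b': at 0
pos 18 'c': at 0
pos 19 'e': at 1  ** P0@[19:19]
pos 20 'a': at 8
pos 21 'b': at 9  ** P2@[19:21]
pos 22 'b': at 0 ·f
pos 23 'd': at 2
pos 24 'a': at 0 ·f
pos 25 'd': at 2
pos 26 'd': at 3
pos 27 'c': at 14
pos 28 'c': at 15
pos 29 'c': at 16  ** P4@[25:29]
pos 30 'e': at 1 ·f  ** P0@[30:30]
pos 31 'a': at 8
pos 32 'd': at 2 ·f
pos 33 'd': at 3
pos 34 'c': at 14
pos 35 'c': at 15
pos 36 'c': at 16  ** P4@[32:36]
pos 37 'a': at 0 ·f
pos 38 'e': at 1  ** P0@[38:38]
pos 39 'a': at 8
pos 40 'b': at 9  ** P2@[38:40]
pos 41 'e': at 1 ·f  ** P0@[41:41]
pos 42 'b': at 10
pos 43 'a': at 11
pos 44 'b': at 12
pos 45 'd': at 13  ** P3@[41:45]
pos 46 'e': at 1 ·f  ** P0@[46:46]
pos 47 'b': at 10
pos 48 'e': at 1 ·f  ** P0@[48:48]
pos 49 'd': at 2 ·f
pos 50 'd': at 3
pos 51 'c': at 14
pos 52 'c': at 15
pos 53 'c': at 16  ** P4@[49:53]
pos 54 'e': at 1 ·f  ** P0@[54:54]
pos 55 'b': at 10
pos 56 'a': at 11
pos 57 'b': at 12
pos 58 'd': at 13  ** P3@[54:58]
pos 59 'd': at 3 ·f
pos 60 'd': at 4
pos 61 'c': at 5
pos 62 'c': at 6
pos 63 'c': at 7  ** P1@[58:63],P4@[59:63]
pos 64 'd': at 2 ·f
pos 65 'c': at 0 ·f
pos 66 'd': at 2
pos 67 'd': at 3
pos 68 'c': at 14

Matches: [[1,0],[3,2],[5,0],[7,2],[9,0],[11,2],[13,0],[14,0],[19,0],[21,2],[29,4],[30,0],[36,4],[38,0],[40,2],[41,0],[45,3],[46,0],[48,0],[53,4],[54,0],[58,3],[63,1],[63,4]]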